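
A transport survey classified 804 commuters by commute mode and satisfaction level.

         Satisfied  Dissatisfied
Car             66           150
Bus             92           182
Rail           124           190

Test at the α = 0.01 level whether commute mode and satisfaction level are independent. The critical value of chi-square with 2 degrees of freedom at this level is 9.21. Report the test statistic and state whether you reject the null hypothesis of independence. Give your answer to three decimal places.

4.896; fail to reject H₀

Row totals: 216, 274, 314. Column totals: 282, 522. Grand total N = 804.
Expected counts (row total × column total / N):
  Car, Satisfied: 216×282/804 = 75.7612
  Car, Dissatisfied: 216×522/804 = 140.2388
  Bus, Satisfied: 274×282/804 = 96.1045
  Bus, Dissatisfied: 274×522/804 = 177.8955
  Rail, Satisfied: 314×282/804 = 110.1343
  Rail, Dissatisfied: 314×522/804 = 203.8657
Contributions (O − E)²/E:
  (66 − 75.7612)²/75.7612 = 1.2576
  (150 − 140.2388)²/140.2388 = 0.6794
  (92 − 96.1045)²/96.1045 = 0.1753
  (182 − 177.8955)²/177.8955 = 0.0947
  (124 − 110.1343)²/110.1343 = 1.7457
  (190 − 203.8657)²/203.8657 = 0.9431
χ² = 1.2576 + 0.6794 + 0.1753 + 0.0947 + 1.7457 + 0.9431 = 4.896
df = (3−1)(2−1) = 2. Since 4.896 < 9.21, fail to reject the null hypothesis of independence at α = 0.01.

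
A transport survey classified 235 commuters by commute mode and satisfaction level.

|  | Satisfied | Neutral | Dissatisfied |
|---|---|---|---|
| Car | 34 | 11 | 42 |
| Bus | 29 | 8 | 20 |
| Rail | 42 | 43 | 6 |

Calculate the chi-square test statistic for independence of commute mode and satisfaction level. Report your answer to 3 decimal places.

53.376

Row totals: 87, 57, 91. Column totals: 105, 62, 68. Grand total N = 235.
Expected counts (row total × column total / N):
  Car, Satisfied: 87×105/235 = 38.8723
  Car, Neutral: 87×62/235 = 22.9532
  Car, Dissatisfied: 87×68/235 = 25.1745
  Bus, Satisfied: 57×105/235 = 25.4681
  Bus, Neutral: 57×62/235 = 15.0383
  Bus, Dissatisfied: 57×68/235 = 16.4936
  Rail, Satisfied: 91×105/235 = 40.6596
  Rail, Neutral: 91×62/235 = 24.0085
  Rail, Dissatisfied: 91×68/235 = 26.3319
Contributions (O − E)²/E:
  (34 − 38.8723)²/38.8723 = 0.6107
  (11 − 22.9532)²/22.9532 = 6.2248
  (42 − 25.1745)²/25.1745 = 11.2454
  (29 − 25.4681)²/25.4681 = 0.4898
  (8 − 15.0383)²/15.0383 = 3.2941
  (20 − 16.4936)²/16.4936 = 0.7454
  (42 − 40.6596)²/40.6596 = 0.0442
  (43 − 24.0085)²/24.0085 = 15.0229
  (6 − 26.3319)²/26.3319 = 15.6991
χ² = 0.6107 + 6.2248 + 11.2454 + 0.4898 + 3.2941 + 0.7454 + 0.0442 + 15.0229 + 15.6991 = 53.376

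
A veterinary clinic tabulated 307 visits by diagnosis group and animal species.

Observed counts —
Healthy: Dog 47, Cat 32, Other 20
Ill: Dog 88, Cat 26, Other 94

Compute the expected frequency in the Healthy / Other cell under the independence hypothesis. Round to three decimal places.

Row total (Healthy) = 99; column total (Other) = 114; grand total N = 307.
Expected count = (row total × column total) / N = 99 × 114 / 307 = 36.762.

36.762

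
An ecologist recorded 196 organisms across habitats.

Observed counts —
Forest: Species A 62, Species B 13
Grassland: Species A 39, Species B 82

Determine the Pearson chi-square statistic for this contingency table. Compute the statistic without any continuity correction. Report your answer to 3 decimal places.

Row totals: 75, 121. Column totals: 101, 95. Grand total N = 196.
Expected counts (row total × column total / N):
  Forest, Species A: 75×101/196 = 38.6480
  Forest, Species B: 75×95/196 = 36.3520
  Grassland, Species A: 121×101/196 = 62.3520
  Grassland, Species B: 121×95/196 = 58.6480
Contributions (O − E)²/E:
  (62 − 38.6480)²/38.6480 = 14.1098
  (13 − 36.3520)²/36.3520 = 15.0010
  (39 − 62.3520)²/62.3520 = 8.7458
  (82 − 58.6480)²/58.6480 = 9.2981
χ² = 14.1098 + 15.0010 + 8.7458 + 9.2981 = 47.155

47.155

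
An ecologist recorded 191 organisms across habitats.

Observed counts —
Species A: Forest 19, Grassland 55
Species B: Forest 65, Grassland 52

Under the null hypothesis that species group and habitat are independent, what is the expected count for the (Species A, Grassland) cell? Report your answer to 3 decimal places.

41.455

Row total (Species A) = 74; column total (Grassland) = 107; grand total N = 191.
Expected count = (row total × column total) / N = 74 × 107 / 191 = 41.455.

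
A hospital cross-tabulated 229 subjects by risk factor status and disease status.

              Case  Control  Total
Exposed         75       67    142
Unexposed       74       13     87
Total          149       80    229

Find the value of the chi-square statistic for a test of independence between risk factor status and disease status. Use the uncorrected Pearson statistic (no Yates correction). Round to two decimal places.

24.67

Grand total N = 229.
Expected counts (row total × column total / N):
  Exposed, Case: 142×149/229 = 92.393
  Exposed, Control: 142×80/229 = 49.607
  Unexposed, Case: 87×149/229 = 56.607
  Unexposed, Control: 87×80/229 = 30.393
Contributions (O − E)²/E:
  (75 − 92.393)²/92.393 = 3.2742
  (67 − 49.607)²/49.607 = 6.0983
  (74 − 56.607)²/56.607 = 5.3442
  (13 − 30.393)²/30.393 = 9.9535
χ² = 3.2742 + 6.0983 + 5.3442 + 9.9535 = 24.67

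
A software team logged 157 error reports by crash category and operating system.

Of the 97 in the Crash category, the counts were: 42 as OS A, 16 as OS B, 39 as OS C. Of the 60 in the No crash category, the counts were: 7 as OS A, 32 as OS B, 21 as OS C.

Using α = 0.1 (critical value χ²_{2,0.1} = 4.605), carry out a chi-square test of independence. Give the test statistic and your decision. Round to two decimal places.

Row totals: 97, 60. Column totals: 49, 48, 60. Grand total N = 157.
Expected counts (row total × column total / N):
  Crash, OS A: 97×49/157 = 30.274
  Crash, OS B: 97×48/157 = 29.656
  Crash, OS C: 97×60/157 = 37.070
  No crash, OS A: 60×49/157 = 18.726
  No crash, OS B: 60×48/157 = 18.344
  No crash, OS C: 60×60/157 = 22.930
Contributions (O − E)²/E:
  (42 − 30.274)²/30.274 = 4.5418
  (16 − 29.656)²/29.656 = 6.2883
  (39 − 37.070)²/37.070 = 0.1005
  (7 − 18.726)²/18.726 = 7.3427
  (32 − 18.344)²/18.344 = 10.1661
  (21 − 22.930)²/22.930 = 0.1624
χ² = 4.5418 + 6.2883 + 0.1005 + 7.3427 + 10.1661 + 0.1624 = 28.60
df = (2−1)(3−1) = 2. Since 28.60 > 4.605, reject the null hypothesis of independence at α = 0.1.

28.60; reject H₀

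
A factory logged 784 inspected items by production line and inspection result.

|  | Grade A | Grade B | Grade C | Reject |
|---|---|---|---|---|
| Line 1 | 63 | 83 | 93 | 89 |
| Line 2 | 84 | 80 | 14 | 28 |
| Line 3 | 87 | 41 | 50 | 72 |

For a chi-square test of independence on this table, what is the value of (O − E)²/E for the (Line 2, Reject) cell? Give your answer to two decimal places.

9.45

Row total (Line 2) = 206; column total (Reject) = 189; N = 784.
Expected count E = 206 × 189 / 784 = 49.6607.
Contribution = (O − E)²/E = (28 − 49.6607)² / 49.6607 = 9.45.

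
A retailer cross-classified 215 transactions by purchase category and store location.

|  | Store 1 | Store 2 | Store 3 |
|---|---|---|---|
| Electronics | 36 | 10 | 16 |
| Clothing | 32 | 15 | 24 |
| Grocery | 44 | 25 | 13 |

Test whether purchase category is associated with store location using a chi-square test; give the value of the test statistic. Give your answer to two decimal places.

9.49

Row totals: 62, 71, 82. Column totals: 112, 50, 53. Grand total N = 215.
Expected counts (row total × column total / N):
  Electronics, Store 1: 62×112/215 = 32.298
  Electronics, Store 2: 62×50/215 = 14.419
  Electronics, Store 3: 62×53/215 = 15.284
  Clothing, Store 1: 71×112/215 = 36.986
  Clothing, Store 2: 71×50/215 = 16.512
  Clothing, Store 3: 71×53/215 = 17.502
  Grocery, Store 1: 82×112/215 = 42.716
  Grocery, Store 2: 82×50/215 = 19.070
  Grocery, Store 3: 82×53/215 = 20.214
Contributions (O − E)²/E:
  (36 − 32.298)²/32.298 = 0.4243
  (10 − 14.419)²/14.419 = 1.3543
  (16 − 15.284)²/15.284 = 0.0335
  (32 − 36.986)²/36.986 = 0.6722
  (15 − 16.512)²/16.512 = 0.1385
  (24 − 17.502)²/17.502 = 2.4125
  (44 − 42.716)²/42.716 = 0.0386
  (25 − 19.070)²/19.070 = 1.8440
  (13 − 20.214)²/20.214 = 2.5745
χ² = 0.4243 + 1.3543 + 0.0335 + 0.6722 + 0.1385 + 2.4125 + 0.0386 + 1.8440 + 2.5745 = 9.49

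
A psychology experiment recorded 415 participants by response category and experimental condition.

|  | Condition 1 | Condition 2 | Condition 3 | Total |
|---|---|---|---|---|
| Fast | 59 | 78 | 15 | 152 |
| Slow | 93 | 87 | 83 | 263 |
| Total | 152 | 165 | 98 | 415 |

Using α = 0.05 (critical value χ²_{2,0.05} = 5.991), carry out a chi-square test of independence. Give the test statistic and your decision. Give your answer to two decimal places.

Grand total N = 415.
Expected counts (row total × column total / N):
  Fast, Condition 1: 152×152/415 = 55.672
  Fast, Condition 2: 152×165/415 = 60.434
  Fast, Condition 3: 152×98/415 = 35.894
  Slow, Condition 1: 263×152/415 = 96.328
  Slow, Condition 2: 263×165/415 = 104.566
  Slow, Condition 3: 263×98/415 = 62.106
Contributions (O − E)²/E:
  (59 − 55.672)²/55.672 = 0.1989
  (78 − 60.434)²/60.434 = 5.1058
  (15 − 35.894)²/35.894 = 12.1625
  (93 − 96.328)²/96.328 = 0.1150
  (87 − 104.566)²/104.566 = 2.9509
  (83 − 62.106)²/62.106 = 7.0293
χ² = 0.1989 + 5.1058 + 12.1625 + 0.1150 + 2.9509 + 7.0293 = 27.56
df = (2−1)(3−1) = 2. Since 27.56 > 5.991, reject the null hypothesis of independence at α = 0.05.

27.56; reject H₀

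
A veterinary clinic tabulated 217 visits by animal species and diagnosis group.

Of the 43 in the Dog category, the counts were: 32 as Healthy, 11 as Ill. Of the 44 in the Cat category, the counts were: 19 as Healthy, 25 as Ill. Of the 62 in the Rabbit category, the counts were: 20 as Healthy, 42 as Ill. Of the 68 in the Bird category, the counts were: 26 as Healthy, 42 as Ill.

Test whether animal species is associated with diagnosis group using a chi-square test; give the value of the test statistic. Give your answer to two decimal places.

20.44

Row totals: 43, 44, 62, 68. Column totals: 97, 120. Grand total N = 217.
Expected counts (row total × column total / N):
  Dog, Healthy: 43×97/217 = 19.221
  Dog, Ill: 43×120/217 = 23.779
  Cat, Healthy: 44×97/217 = 19.668
  Cat, Ill: 44×120/217 = 24.332
  Rabbit, Healthy: 62×97/217 = 27.714
  Rabbit, Ill: 62×120/217 = 34.286
  Bird, Healthy: 68×97/217 = 30.396
  Bird, Ill: 68×120/217 = 37.604
Contributions (O − E)²/E:
  (32 − 19.221)²/19.221 = 8.4961
  (11 − 23.779)²/23.779 = 6.8675
  (19 − 19.668)²/19.668 = 0.0227
  (25 − 24.332)²/24.332 = 0.0183
  (20 − 27.714)²/27.714 = 2.1471
  (42 − 34.286)²/34.286 = 1.7356
  (26 − 30.396)²/30.396 = 0.6358
  (42 − 37.604)²/37.604 = 0.5139
χ² = 8.4961 + 6.8675 + 0.0227 + 0.0183 + 2.1471 + 1.7356 + 0.6358 + 0.5139 = 20.44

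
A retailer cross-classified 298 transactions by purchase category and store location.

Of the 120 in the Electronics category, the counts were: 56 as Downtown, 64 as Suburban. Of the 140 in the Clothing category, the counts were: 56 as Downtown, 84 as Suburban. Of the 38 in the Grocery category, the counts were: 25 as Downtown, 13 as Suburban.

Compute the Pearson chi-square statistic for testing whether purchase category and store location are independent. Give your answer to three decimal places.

Row totals: 120, 140, 38. Column totals: 137, 161. Grand total N = 298.
Expected counts (row total × column total / N):
  Electronics, Downtown: 120×137/298 = 55.16779
  Electronics, Suburban: 120×161/298 = 64.83221
  Clothing, Downtown: 140×137/298 = 64.36242
  Clothing, Suburban: 140×161/298 = 75.63758
  Grocery, Downtown: 38×137/298 = 17.46980
  Grocery, Suburban: 38×161/298 = 20.53020
Contributions (O − E)²/E:
  (56 − 55.16779)²/55.16779 = 0.0126
  (64 − 64.83221)²/64.83221 = 0.0107
  (56 − 64.36242)²/64.36242 = 1.0865
  (84 − 75.63758)²/75.63758 = 0.9245
  (25 − 17.46980)²/17.46980 = 3.2458
  (13 − 20.53020)²/20.53020 = 2.7620
χ² = 0.0126 + 0.0107 + 1.0865 + 0.9245 + 3.2458 + 2.7620 = 8.042

8.042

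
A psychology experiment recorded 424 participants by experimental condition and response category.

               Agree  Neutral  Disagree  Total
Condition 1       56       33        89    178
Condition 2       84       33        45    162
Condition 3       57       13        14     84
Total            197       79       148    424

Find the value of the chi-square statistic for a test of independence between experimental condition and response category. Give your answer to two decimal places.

Grand total N = 424.
Expected counts (row total × column total / N):
  Condition 1, Agree: 178×197/424 = 82.7028
  Condition 1, Neutral: 178×79/424 = 33.1651
  Condition 1, Disagree: 178×148/424 = 62.1321
  Condition 2, Agree: 162×197/424 = 75.2689
  Condition 2, Neutral: 162×79/424 = 30.1840
  Condition 2, Disagree: 162×148/424 = 56.5472
  Condition 3, Agree: 84×197/424 = 39.0283
  Condition 3, Neutral: 84×79/424 = 15.6509
  Condition 3, Disagree: 84×148/424 = 29.3208
Contributions (O − E)²/E:
  (56 − 82.7028)²/82.7028 = 8.6217
  (33 − 33.1651)²/33.1651 = 0.0008
  (89 − 62.1321)²/62.1321 = 11.6185
  (84 − 75.2689)²/75.2689 = 1.0128
  (33 − 30.1840)²/30.1840 = 0.2627
  (45 − 56.5472)²/56.5472 = 2.3580
  (57 − 39.0283)²/39.0283 = 8.2756
  (13 − 15.6509)²/15.6509 = 0.4490
  (14 − 29.3208)²/29.3208 = 8.0055
χ² = 8.6217 + 0.0008 + 11.6185 + 1.0128 + 0.2627 + 2.3580 + 8.2756 + 0.4490 + 8.0055 = 40.60

40.60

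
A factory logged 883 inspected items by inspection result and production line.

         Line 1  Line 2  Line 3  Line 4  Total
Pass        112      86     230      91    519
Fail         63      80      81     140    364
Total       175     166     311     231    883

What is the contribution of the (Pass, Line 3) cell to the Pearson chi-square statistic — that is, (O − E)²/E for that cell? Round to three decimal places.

Row total (Pass) = 519; column total (Line 3) = 311; N = 883.
Expected count E = 519 × 311 / 883 = 182.7961.
Contribution = (O − E)²/E = (230 − 182.7961)² / 182.7961 = 12.190.

12.190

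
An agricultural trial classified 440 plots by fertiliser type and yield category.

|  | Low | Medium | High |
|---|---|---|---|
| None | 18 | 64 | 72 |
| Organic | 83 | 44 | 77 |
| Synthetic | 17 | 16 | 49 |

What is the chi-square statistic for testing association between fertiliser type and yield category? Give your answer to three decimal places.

50.497

Row totals: 154, 204, 82. Column totals: 118, 124, 198. Grand total N = 440.
Expected counts (row total × column total / N):
  None, Low: 154×118/440 = 41.3000
  None, Medium: 154×124/440 = 43.4000
  None, High: 154×198/440 = 69.3000
  Organic, Low: 204×118/440 = 54.7091
  Organic, Medium: 204×124/440 = 57.4909
  Organic, High: 204×198/440 = 91.8000
  Synthetic, Low: 82×118/440 = 21.9909
  Synthetic, Medium: 82×124/440 = 23.1091
  Synthetic, High: 82×198/440 = 36.9000
Contributions (O − E)²/E:
  (18 − 41.3000)²/41.3000 = 13.1450
  (64 − 43.4000)²/43.4000 = 9.7779
  (72 − 69.3000)²/69.3000 = 0.1052
  (83 − 54.7091)²/54.7091 = 14.6297
  (44 − 57.4909)²/57.4909 = 3.1658
  (77 − 91.8000)²/91.8000 = 2.3861
  (17 − 21.9909)²/21.9909 = 1.1327
  (16 − 23.1091)²/23.1091 = 2.1870
  (49 − 36.9000)²/36.9000 = 3.9678
χ² = 13.1450 + 9.7779 + 0.1052 + 14.6297 + 3.1658 + 2.3861 + 1.1327 + 2.1870 + 3.9678 = 50.497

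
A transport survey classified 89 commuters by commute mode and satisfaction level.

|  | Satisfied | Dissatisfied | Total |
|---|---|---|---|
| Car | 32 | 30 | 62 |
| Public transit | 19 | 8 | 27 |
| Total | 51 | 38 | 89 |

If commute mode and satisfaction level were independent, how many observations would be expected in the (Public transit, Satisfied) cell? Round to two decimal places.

15.47

Row total (Public transit) = 27; column total (Satisfied) = 51; grand total N = 89.
Expected count = (row total × column total) / N = 27 × 51 / 89 = 15.47.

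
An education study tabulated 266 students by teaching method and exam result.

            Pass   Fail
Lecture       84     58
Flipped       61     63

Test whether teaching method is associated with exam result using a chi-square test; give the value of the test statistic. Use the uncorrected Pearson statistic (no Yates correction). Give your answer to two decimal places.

Row totals: 142, 124. Column totals: 145, 121. Grand total N = 266.
Expected counts (row total × column total / N):
  Lecture, Pass: 142×145/266 = 77.406
  Lecture, Fail: 142×121/266 = 64.594
  Flipped, Pass: 124×145/266 = 67.594
  Flipped, Fail: 124×121/266 = 56.406
Contributions (O − E)²/E:
  (84 − 77.406)²/77.406 = 0.5617
  (58 − 64.594)²/64.594 = 0.6731
  (61 − 67.594)²/67.594 = 0.6433
  (63 − 56.406)²/56.406 = 0.7709
χ² = 0.5617 + 0.6731 + 0.6433 + 0.7709 = 2.65

2.65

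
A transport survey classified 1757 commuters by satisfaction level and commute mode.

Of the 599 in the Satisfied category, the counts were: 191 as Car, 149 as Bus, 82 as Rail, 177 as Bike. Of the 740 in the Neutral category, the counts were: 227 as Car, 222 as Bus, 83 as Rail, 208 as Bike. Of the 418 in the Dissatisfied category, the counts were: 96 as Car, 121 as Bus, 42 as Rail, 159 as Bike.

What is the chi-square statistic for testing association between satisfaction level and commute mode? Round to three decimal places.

23.070

Row totals: 599, 740, 418. Column totals: 514, 492, 207, 544. Grand total N = 1757.
Expected counts (row total × column total / N):
  Satisfied, Car: 599×514/1757 = 175.23392
  Satisfied, Bus: 599×492/1757 = 167.73364
  Satisfied, Rail: 599×207/1757 = 70.57086
  Satisfied, Bike: 599×544/1757 = 185.46158
  Neutral, Car: 740×514/1757 = 216.48264
  Neutral, Bus: 740×492/1757 = 207.21685
  Neutral, Rail: 740×207/1757 = 87.18270
  Neutral, Bike: 740×544/1757 = 229.11781
  Dissatisfied, Car: 418×514/1757 = 122.28344
  Dissatisfied, Bus: 418×492/1757 = 117.04952
  Dissatisfied, Rail: 418×207/1757 = 49.24644
  Dissatisfied, Bike: 418×544/1757 = 129.42060
Contributions (O − E)²/E:
  (191 − 175.23392)²/175.23392 = 1.4185
  (149 − 167.73364)²/167.73364 = 2.0923
  (82 − 70.57086)²/70.57086 = 1.8510
  (177 − 185.46158)²/185.46158 = 0.3861
  (227 − 216.48264)²/216.48264 = 0.5110
  (222 − 207.21685)²/207.21685 = 1.0547
  (83 − 87.18270)²/87.18270 = 0.2007
  (208 − 229.11781)²/229.11781 = 1.9464
  (96 − 122.28344)²/122.28344 = 5.6493
  (121 − 117.04952)²/117.04952 = 0.1333
  (42 − 49.24644)²/49.24644 = 1.0663
  (159 − 129.42060)²/129.42060 = 6.7604
χ² = 1.4185 + 2.0923 + 1.8510 + 0.3861 + 0.5110 + 1.0547 + 0.2007 + 1.9464 + 5.6493 + 0.1333 + 1.0663 + 6.7604 = 23.070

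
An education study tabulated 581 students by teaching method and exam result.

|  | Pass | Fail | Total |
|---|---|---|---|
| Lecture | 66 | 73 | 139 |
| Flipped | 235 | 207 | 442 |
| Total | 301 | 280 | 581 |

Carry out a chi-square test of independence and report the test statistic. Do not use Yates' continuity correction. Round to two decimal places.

Grand total N = 581.
Expected counts (row total × column total / N):
  Lecture, Pass: 139×301/581 = 72.012
  Lecture, Fail: 139×280/581 = 66.988
  Flipped, Pass: 442×301/581 = 228.988
  Flipped, Fail: 442×280/581 = 213.012
Contributions (O − E)²/E:
  (66 − 72.012)²/72.012 = 0.5019
  (73 − 66.988)²/66.988 = 0.5396
  (235 − 228.988)²/228.988 = 0.1578
  (207 − 213.012)²/213.012 = 0.1697
χ² = 0.5019 + 0.5396 + 0.1578 + 0.1697 = 1.37

1.37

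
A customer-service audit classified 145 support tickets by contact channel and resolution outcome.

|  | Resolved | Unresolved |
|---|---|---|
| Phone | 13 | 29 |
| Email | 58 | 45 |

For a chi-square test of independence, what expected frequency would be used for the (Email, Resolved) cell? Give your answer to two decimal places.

Row total (Email) = 103; column total (Resolved) = 71; grand total N = 145.
Expected count = (row total × column total) / N = 103 × 71 / 145 = 50.43.

50.43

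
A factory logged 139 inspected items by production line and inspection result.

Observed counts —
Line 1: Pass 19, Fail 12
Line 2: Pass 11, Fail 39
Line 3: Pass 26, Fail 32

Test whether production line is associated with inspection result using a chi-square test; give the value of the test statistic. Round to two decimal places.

Row totals: 31, 50, 58. Column totals: 56, 83. Grand total N = 139.
Expected counts (row total × column total / N):
  Line 1, Pass: 31×56/139 = 12.489
  Line 1, Fail: 31×83/139 = 18.511
  Line 2, Pass: 50×56/139 = 20.144
  Line 2, Fail: 50×83/139 = 29.856
  Line 3, Pass: 58×56/139 = 23.367
  Line 3, Fail: 58×83/139 = 34.633
Contributions (O − E)²/E:
  (19 − 12.489)²/12.489 = 3.3944
  (12 − 18.511)²/18.511 = 2.2902
  (11 − 20.144)²/20.144 = 4.1508
  (39 − 29.856)²/29.856 = 2.8005
  (26 − 23.367)²/23.367 = 0.2967
  (32 − 34.633)²/34.633 = 0.2002
χ² = 3.3944 + 2.2902 + 4.1508 + 2.8005 + 0.2967 + 0.2002 = 13.13

13.13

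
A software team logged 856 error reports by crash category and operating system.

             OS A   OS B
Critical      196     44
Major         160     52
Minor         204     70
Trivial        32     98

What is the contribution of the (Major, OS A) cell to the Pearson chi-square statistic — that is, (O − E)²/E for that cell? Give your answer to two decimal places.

1.22

Row total (Major) = 212; column total (OS A) = 592; N = 856.
Expected count E = 212 × 592 / 856 = 146.6168.
Contribution = (O − E)²/E = (160 − 146.6168)² / 146.6168 = 1.22.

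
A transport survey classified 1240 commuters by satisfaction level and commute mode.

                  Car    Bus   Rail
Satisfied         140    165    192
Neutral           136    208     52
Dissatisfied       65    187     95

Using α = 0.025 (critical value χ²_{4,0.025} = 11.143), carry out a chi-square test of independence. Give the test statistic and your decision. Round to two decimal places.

Row totals: 497, 396, 347. Column totals: 341, 560, 339. Grand total N = 1240.
Expected counts (row total × column total / N):
  Satisfied, Car: 497×341/1240 = 136.6750
  Satisfied, Bus: 497×560/1240 = 224.4516
  Satisfied, Rail: 497×339/1240 = 135.8734
  Neutral, Car: 396×341/1240 = 108.9000
  Neutral, Bus: 396×560/1240 = 178.8387
  Neutral, Rail: 396×339/1240 = 108.2613
  Dissatisfied, Car: 347×341/1240 = 95.4250
  Dissatisfied, Bus: 347×560/1240 = 156.7097
  Dissatisfied, Rail: 347×339/1240 = 94.8653
Contributions (O − E)²/E:
  (140 − 136.6750)²/136.6750 = 0.0809
  (165 − 224.4516)²/224.4516 = 15.7472
  (192 − 135.8734)²/135.8734 = 23.1848
  (136 − 108.9000)²/108.9000 = 6.7439
  (208 − 178.8387)²/178.8387 = 4.7550
  (52 − 108.2613)²/108.2613 = 29.2379
  (65 − 95.4250)²/95.4250 = 9.7006
  (187 − 156.7097)²/156.7097 = 5.8548
  (95 − 94.8653)²/94.8653 = 0.0002
χ² = 0.0809 + 15.7472 + 23.1848 + 6.7439 + 4.7550 + 29.2379 + 9.7006 + 5.8548 + 0.0002 = 95.31
df = (3−1)(3−1) = 4. Since 95.31 > 11.143, reject the null hypothesis of independence at α = 0.025.

95.31; reject H₀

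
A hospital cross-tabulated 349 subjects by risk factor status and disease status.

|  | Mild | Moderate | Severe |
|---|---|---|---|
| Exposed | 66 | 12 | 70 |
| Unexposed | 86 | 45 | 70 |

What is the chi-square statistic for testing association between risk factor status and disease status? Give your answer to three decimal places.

14.011

Row totals: 148, 201. Column totals: 152, 57, 140. Grand total N = 349.
Expected counts (row total × column total / N):
  Exposed, Mild: 148×152/349 = 64.4585
  Exposed, Moderate: 148×57/349 = 24.1719
  Exposed, Severe: 148×140/349 = 59.3696
  Unexposed, Mild: 201×152/349 = 87.5415
  Unexposed, Moderate: 201×57/349 = 32.8281
  Unexposed, Severe: 201×140/349 = 80.6304
Contributions (O − E)²/E:
  (66 − 64.4585)²/64.4585 = 0.0369
  (12 − 24.1719)²/24.1719 = 6.1292
  (70 − 59.3696)²/59.3696 = 1.9034
  (86 − 87.5415)²/87.5415 = 0.0271
  (45 − 32.8281)²/32.8281 = 4.5131
  (70 − 80.6304)²/80.6304 = 1.4015
χ² = 0.0369 + 6.1292 + 1.9034 + 0.0271 + 4.5131 + 1.4015 = 14.011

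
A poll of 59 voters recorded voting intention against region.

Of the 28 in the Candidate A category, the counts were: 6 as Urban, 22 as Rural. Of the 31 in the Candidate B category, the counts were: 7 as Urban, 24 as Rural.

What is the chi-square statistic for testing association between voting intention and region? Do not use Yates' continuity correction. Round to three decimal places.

0.011

Row totals: 28, 31. Column totals: 13, 46. Grand total N = 59.
Expected counts (row total × column total / N):
  Candidate A, Urban: 28×13/59 = 6.1695
  Candidate A, Rural: 28×46/59 = 21.8305
  Candidate B, Urban: 31×13/59 = 6.8305
  Candidate B, Rural: 31×46/59 = 24.1695
Contributions (O − E)²/E:
  (6 − 6.1695)²/6.1695 = 0.0047
  (22 − 21.8305)²/21.8305 = 0.0013
  (7 − 6.8305)²/6.8305 = 0.0042
  (24 − 24.1695)²/24.1695 = 0.0012
χ² = 0.0047 + 0.0013 + 0.0042 + 0.0012 = 0.011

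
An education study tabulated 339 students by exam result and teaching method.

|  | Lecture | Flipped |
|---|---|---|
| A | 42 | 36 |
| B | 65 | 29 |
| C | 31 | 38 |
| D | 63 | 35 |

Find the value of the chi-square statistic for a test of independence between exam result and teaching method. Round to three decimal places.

Row totals: 78, 94, 69, 98. Column totals: 201, 138. Grand total N = 339.
Expected counts (row total × column total / N):
  A, Lecture: 78×201/339 = 46.2478
  A, Flipped: 78×138/339 = 31.7522
  B, Lecture: 94×201/339 = 55.7345
  B, Flipped: 94×138/339 = 38.2655
  C, Lecture: 69×201/339 = 40.9115
  C, Flipped: 69×138/339 = 28.0885
  D, Lecture: 98×201/339 = 58.1062
  D, Flipped: 98×138/339 = 39.8938
Contributions (O − E)²/E:
  (42 − 46.2478)²/46.2478 = 0.3902
  (36 − 31.7522)²/31.7522 = 0.5683
  (65 − 55.7345)²/55.7345 = 1.5403
  (29 − 38.2655)²/38.2655 = 2.2435
  (31 − 40.9115)²/40.9115 = 2.4012
  (38 − 28.0885)²/28.0885 = 3.4974
  (63 − 58.1062)²/58.1062 = 0.4122
  (35 − 39.8938)²/39.8938 = 0.6003
χ² = 0.3902 + 0.5683 + 1.5403 + 2.2435 + 2.4012 + 3.4974 + 0.4122 + 0.6003 = 11.653

11.653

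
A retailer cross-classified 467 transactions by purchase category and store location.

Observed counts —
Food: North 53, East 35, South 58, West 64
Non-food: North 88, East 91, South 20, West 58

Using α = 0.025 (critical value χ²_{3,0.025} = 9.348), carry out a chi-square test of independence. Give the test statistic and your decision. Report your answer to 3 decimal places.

48.142; reject H₀

Row totals: 210, 257. Column totals: 141, 126, 78, 122. Grand total N = 467.
Expected counts (row total × column total / N):
  Food, North: 210×141/467 = 63.4047
  Food, East: 210×126/467 = 56.6595
  Food, South: 210×78/467 = 35.0749
  Food, West: 210×122/467 = 54.8608
  Non-food, North: 257×141/467 = 77.5953
  Non-food, East: 257×126/467 = 69.3405
  Non-food, South: 257×78/467 = 42.9251
  Non-food, West: 257×122/467 = 67.1392
Contributions (O − E)²/E:
  (53 − 63.4047)²/63.4047 = 1.7074
  (35 − 56.6595)²/56.6595 = 8.2799
  (58 − 35.0749)²/35.0749 = 14.9839
  (64 − 54.8608)²/54.8608 = 1.5225
  (88 − 77.5953)²/77.5953 = 1.3952
  (91 − 69.3405)²/69.3405 = 6.7657
  (20 − 42.9251)²/42.9251 = 12.2437
  (58 − 67.1392)²/67.1392 = 1.2441
χ² = 1.7074 + 8.2799 + 14.9839 + 1.5225 + 1.3952 + 6.7657 + 12.2437 + 1.2441 = 48.142
df = (2−1)(4−1) = 3. Since 48.142 > 9.348, reject the null hypothesis of independence at α = 0.025.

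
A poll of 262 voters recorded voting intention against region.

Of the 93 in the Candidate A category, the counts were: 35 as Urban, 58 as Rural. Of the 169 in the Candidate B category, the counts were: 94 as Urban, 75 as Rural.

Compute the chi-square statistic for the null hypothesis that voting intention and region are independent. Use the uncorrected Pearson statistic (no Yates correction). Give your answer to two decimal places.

7.77

Row totals: 93, 169. Column totals: 129, 133. Grand total N = 262.
Expected counts (row total × column total / N):
  Candidate A, Urban: 93×129/262 = 45.790
  Candidate A, Rural: 93×133/262 = 47.210
  Candidate B, Urban: 169×129/262 = 83.210
  Candidate B, Rural: 169×133/262 = 85.790
Contributions (O − E)²/E:
  (35 − 45.790)²/45.790 = 2.5426
  (58 − 47.210)²/47.210 = 2.4661
  (94 − 83.210)²/83.210 = 1.3992
  (75 − 85.790)²/85.790 = 1.3571
χ² = 2.5426 + 2.4661 + 1.3992 + 1.3571 = 7.77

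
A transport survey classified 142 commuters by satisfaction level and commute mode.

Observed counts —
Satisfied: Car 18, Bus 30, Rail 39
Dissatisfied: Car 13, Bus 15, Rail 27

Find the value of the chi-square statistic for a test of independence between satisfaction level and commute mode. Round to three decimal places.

0.819

Row totals: 87, 55. Column totals: 31, 45, 66. Grand total N = 142.
Expected counts (row total × column total / N):
  Satisfied, Car: 87×31/142 = 18.9930
  Satisfied, Bus: 87×45/142 = 27.5704
  Satisfied, Rail: 87×66/142 = 40.4366
  Dissatisfied, Car: 55×31/142 = 12.0070
  Dissatisfied, Bus: 55×45/142 = 17.4296
  Dissatisfied, Rail: 55×66/142 = 25.5634
Contributions (O − E)²/E:
  (18 − 18.9930)²/18.9930 = 0.0519
  (30 − 27.5704)²/27.5704 = 0.2141
  (39 − 40.4366)²/40.4366 = 0.0510
  (13 − 12.0070)²/12.0070 = 0.0821
  (15 − 17.4296)²/17.4296 = 0.3387
  (27 − 25.5634)²/25.5634 = 0.0807
χ² = 0.0519 + 0.2141 + 0.0510 + 0.0821 + 0.3387 + 0.0807 = 0.819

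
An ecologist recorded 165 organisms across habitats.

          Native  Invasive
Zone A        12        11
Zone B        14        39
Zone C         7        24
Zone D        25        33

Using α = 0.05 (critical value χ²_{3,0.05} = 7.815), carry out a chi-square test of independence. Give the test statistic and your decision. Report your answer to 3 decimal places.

Row totals: 23, 53, 31, 58. Column totals: 58, 107. Grand total N = 165.
Expected counts (row total × column total / N):
  Zone A, Native: 23×58/165 = 8.0848
  Zone A, Invasive: 23×107/165 = 14.9152
  Zone B, Native: 53×58/165 = 18.6303
  Zone B, Invasive: 53×107/165 = 34.3697
  Zone C, Native: 31×58/165 = 10.8970
  Zone C, Invasive: 31×107/165 = 20.1030
  Zone D, Native: 58×58/165 = 20.3879
  Zone D, Invasive: 58×107/165 = 37.6121
Contributions (O − E)²/E:
  (12 − 8.0848)²/8.0848 = 1.8960
  (11 − 14.9152)²/14.9152 = 1.0277
  (14 − 18.6303)²/18.6303 = 1.1508
  (39 − 34.3697)²/34.3697 = 0.6238
  (7 − 10.8970)²/10.8970 = 1.3937
  (24 − 20.1030)²/20.1030 = 0.7554
  (25 − 20.3879)²/20.3879 = 1.0433
  (33 − 37.6121)²/37.6121 = 0.5655
χ² = 1.8960 + 1.0277 + 1.1508 + 0.6238 + 1.3937 + 0.7554 + 1.0433 + 0.5655 = 8.456
df = (4−1)(2−1) = 3. Since 8.456 > 7.815, reject the null hypothesis of independence at α = 0.05.

8.456; reject H₀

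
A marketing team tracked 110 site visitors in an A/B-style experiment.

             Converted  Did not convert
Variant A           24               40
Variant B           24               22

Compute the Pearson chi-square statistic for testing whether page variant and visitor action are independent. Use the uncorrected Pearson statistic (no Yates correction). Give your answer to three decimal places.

2.343

Row totals: 64, 46. Column totals: 48, 62. Grand total N = 110.
Expected counts (row total × column total / N):
  Variant A, Converted: 64×48/110 = 27.9273
  Variant A, Did not convert: 64×62/110 = 36.0727
  Variant B, Converted: 46×48/110 = 20.0727
  Variant B, Did not convert: 46×62/110 = 25.9273
Contributions (O − E)²/E:
  (24 − 27.9273)²/27.9273 = 0.5523
  (40 − 36.0727)²/36.0727 = 0.4276
  (24 − 20.0727)²/20.0727 = 0.7684
  (22 − 25.9273)²/25.9273 = 0.5949
χ² = 0.5523 + 0.4276 + 0.7684 + 0.5949 = 2.343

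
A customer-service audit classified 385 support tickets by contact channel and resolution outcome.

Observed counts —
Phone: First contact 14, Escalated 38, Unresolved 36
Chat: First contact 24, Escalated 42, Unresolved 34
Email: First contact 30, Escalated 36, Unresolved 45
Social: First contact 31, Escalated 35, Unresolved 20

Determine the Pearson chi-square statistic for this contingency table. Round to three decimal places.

Row totals: 88, 100, 111, 86. Column totals: 99, 151, 135. Grand total N = 385.
Expected counts (row total × column total / N):
  Phone, First contact: 88×99/385 = 22.6286
  Phone, Escalated: 88×151/385 = 34.5143
  Phone, Unresolved: 88×135/385 = 30.8571
  Chat, First contact: 100×99/385 = 25.7143
  Chat, Escalated: 100×151/385 = 39.2208
  Chat, Unresolved: 100×135/385 = 35.0649
  Email, First contact: 111×99/385 = 28.5429
  Email, Escalated: 111×151/385 = 43.5351
  Email, Unresolved: 111×135/385 = 38.9221
  Social, First contact: 86×99/385 = 22.1143
  Social, Escalated: 86×151/385 = 33.7299
  Social, Unresolved: 86×135/385 = 30.1558
Contributions (O − E)²/E:
  (14 − 22.6286)²/22.6286 = 3.2902
  (38 − 34.5143)²/34.5143 = 0.3520
  (36 − 30.8571)²/30.8571 = 0.8572
  (24 − 25.7143)²/25.7143 = 0.1143
  (42 − 39.2208)²/39.2208 = 0.1969
  (34 − 35.0649)²/35.0649 = 0.0323
  (30 − 28.5429)²/28.5429 = 0.0744
  (36 − 43.5351)²/43.5351 = 1.3042
  (45 − 38.9221)²/38.9221 = 0.9491
  (31 − 22.1143)²/22.1143 = 3.5703
  (35 − 33.7299)²/33.7299 = 0.0478
  (20 − 30.1558)²/30.1558 = 3.4202
χ² = 3.2902 + 0.3520 + 0.8572 + 0.1143 + 0.1969 + 0.0323 + 0.0744 + 1.3042 + 0.9491 + 3.5703 + 0.0478 + 3.4202 = 14.209

14.209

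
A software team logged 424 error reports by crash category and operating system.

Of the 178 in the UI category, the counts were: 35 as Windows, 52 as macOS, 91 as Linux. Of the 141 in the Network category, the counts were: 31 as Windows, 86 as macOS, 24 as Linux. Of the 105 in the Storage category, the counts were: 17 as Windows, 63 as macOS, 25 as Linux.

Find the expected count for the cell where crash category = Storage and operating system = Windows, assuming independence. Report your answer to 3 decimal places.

Row total (Storage) = 105; column total (Windows) = 83; grand total N = 424.
Expected count = (row total × column total) / N = 105 × 83 / 424 = 20.554.

20.554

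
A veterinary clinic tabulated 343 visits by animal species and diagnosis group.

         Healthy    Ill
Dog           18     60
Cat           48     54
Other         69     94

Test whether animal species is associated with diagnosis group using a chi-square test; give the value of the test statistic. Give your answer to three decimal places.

Row totals: 78, 102, 163. Column totals: 135, 208. Grand total N = 343.
Expected counts (row total × column total / N):
  Dog, Healthy: 78×135/343 = 30.6997
  Dog, Ill: 78×208/343 = 47.3003
  Cat, Healthy: 102×135/343 = 40.1458
  Cat, Ill: 102×208/343 = 61.8542
  Other, Healthy: 163×135/343 = 64.1545
  Other, Ill: 163×208/343 = 98.8455
Contributions (O − E)²/E:
  (18 − 30.6997)²/30.6997 = 5.2535
  (60 − 47.3003)²/47.3003 = 3.4098
  (48 − 40.1458)²/40.1458 = 1.5366
  (54 − 61.8542)²/61.8542 = 0.9973
  (69 − 64.1545)²/64.1545 = 0.3660
  (94 − 98.8455)²/98.8455 = 0.2375
χ² = 5.2535 + 3.4098 + 1.5366 + 0.9973 + 0.3660 + 0.2375 = 11.801

11.801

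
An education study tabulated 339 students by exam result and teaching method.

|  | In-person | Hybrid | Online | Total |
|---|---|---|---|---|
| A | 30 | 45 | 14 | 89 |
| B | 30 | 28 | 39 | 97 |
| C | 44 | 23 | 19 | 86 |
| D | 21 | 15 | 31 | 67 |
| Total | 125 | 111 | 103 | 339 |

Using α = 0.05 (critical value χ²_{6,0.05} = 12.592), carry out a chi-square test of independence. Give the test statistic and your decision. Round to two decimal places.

Grand total N = 339.
Expected counts (row total × column total / N):
  A, In-person: 89×125/339 = 32.817
  A, Hybrid: 89×111/339 = 29.142
  A, Online: 89×103/339 = 27.041
  B, In-person: 97×125/339 = 35.767
  B, Hybrid: 97×111/339 = 31.761
  B, Online: 97×103/339 = 29.472
  C, In-person: 86×125/339 = 31.711
  C, Hybrid: 86×111/339 = 28.159
  C, Online: 86×103/339 = 26.130
  D, In-person: 67×125/339 = 24.705
  D, Hybrid: 67×111/339 = 21.938
  D, Online: 67×103/339 = 20.357
Contributions (O − E)²/E:
  (30 − 32.817)²/32.817 = 0.2418
  (45 − 29.142)²/29.142 = 8.6293
  (14 − 27.041)²/27.041 = 6.2893
  (30 − 35.767)²/35.767 = 0.9299
  (28 − 31.761)²/31.761 = 0.4454
  (39 − 29.472)²/29.472 = 3.0803
  (44 − 31.711)²/31.711 = 4.7624
  (23 − 28.159)²/28.159 = 0.9452
  (19 − 26.130)²/26.130 = 1.9455
  (21 − 24.705)²/24.705 = 0.5556
  (15 − 21.938)²/21.938 = 2.1942
  (31 − 20.357)²/20.357 = 5.5643
χ² = 0.2418 + 8.6293 + 6.2893 + 0.9299 + 0.4454 + 3.0803 + 4.7624 + 0.9452 + 1.9455 + 0.5556 + 2.1942 + 5.5643 = 35.58
df = (4−1)(3−1) = 6. Since 35.58 > 12.592, reject the null hypothesis of independence at α = 0.05.

35.58; reject H₀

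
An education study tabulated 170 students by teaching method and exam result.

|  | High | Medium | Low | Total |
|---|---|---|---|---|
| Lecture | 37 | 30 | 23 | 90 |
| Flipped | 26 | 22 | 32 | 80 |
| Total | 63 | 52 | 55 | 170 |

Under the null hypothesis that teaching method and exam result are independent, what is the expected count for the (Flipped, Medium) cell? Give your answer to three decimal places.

Row total (Flipped) = 80; column total (Medium) = 52; grand total N = 170.
Expected count = (row total × column total) / N = 80 × 52 / 170 = 24.471.

24.471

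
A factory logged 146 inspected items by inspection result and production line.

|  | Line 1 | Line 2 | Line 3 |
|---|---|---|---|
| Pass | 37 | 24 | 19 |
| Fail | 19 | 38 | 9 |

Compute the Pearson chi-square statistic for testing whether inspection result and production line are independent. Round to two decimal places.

11.28

Row totals: 80, 66. Column totals: 56, 62, 28. Grand total N = 146.
Expected counts (row total × column total / N):
  Pass, Line 1: 80×56/146 = 30.685
  Pass, Line 2: 80×62/146 = 33.973
  Pass, Line 3: 80×28/146 = 15.342
  Fail, Line 1: 66×56/146 = 25.315
  Fail, Line 2: 66×62/146 = 28.027
  Fail, Line 3: 66×28/146 = 12.658
Contributions (O − E)²/E:
  (37 − 30.685)²/30.685 = 1.2996
  (24 − 33.973)²/33.973 = 2.9276
  (19 − 15.342)²/15.342 = 0.8722
  (19 − 25.315)²/25.315 = 1.5753
  (38 − 28.027)²/28.027 = 3.5487
  (9 − 12.658)²/12.658 = 1.0571
χ² = 1.2996 + 2.9276 + 0.8722 + 1.5753 + 3.5487 + 1.0571 = 11.28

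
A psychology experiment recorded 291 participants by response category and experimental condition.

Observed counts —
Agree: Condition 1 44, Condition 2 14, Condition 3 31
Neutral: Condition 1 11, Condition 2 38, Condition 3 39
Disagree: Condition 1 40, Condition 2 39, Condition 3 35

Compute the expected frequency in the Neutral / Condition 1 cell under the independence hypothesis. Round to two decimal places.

28.73

Row total (Neutral) = 88; column total (Condition 1) = 95; grand total N = 291.
Expected count = (row total × column total) / N = 88 × 95 / 291 = 28.73.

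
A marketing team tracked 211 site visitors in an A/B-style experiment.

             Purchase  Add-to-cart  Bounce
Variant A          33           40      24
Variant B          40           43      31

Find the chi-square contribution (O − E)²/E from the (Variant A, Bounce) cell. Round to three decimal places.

0.065

Row total (Variant A) = 97; column total (Bounce) = 55; N = 211.
Expected count E = 97 × 55 / 211 = 25.2844.
Contribution = (O − E)²/E = (24 − 25.2844)² / 25.2844 = 0.065.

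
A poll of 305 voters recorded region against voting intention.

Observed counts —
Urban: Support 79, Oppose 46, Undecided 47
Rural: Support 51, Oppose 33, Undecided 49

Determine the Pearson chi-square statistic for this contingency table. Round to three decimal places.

3.278

Row totals: 172, 133. Column totals: 130, 79, 96. Grand total N = 305.
Expected counts (row total × column total / N):
  Urban, Support: 172×130/305 = 73.3115
  Urban, Oppose: 172×79/305 = 44.5508
  Urban, Undecided: 172×96/305 = 54.1377
  Rural, Support: 133×130/305 = 56.6885
  Rural, Oppose: 133×79/305 = 34.4492
  Rural, Undecided: 133×96/305 = 41.8623
Contributions (O − E)²/E:
  (79 − 73.3115)²/73.3115 = 0.4414
  (46 − 44.5508)²/44.5508 = 0.0471
  (47 − 54.1377)²/54.1377 = 0.9411
  (51 − 56.6885)²/56.6885 = 0.5708
  (33 − 34.4492)²/34.4492 = 0.0610
  (49 − 41.8623)²/41.8623 = 1.2170
χ² = 0.4414 + 0.0471 + 0.9411 + 0.5708 + 0.0610 + 1.2170 = 3.278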